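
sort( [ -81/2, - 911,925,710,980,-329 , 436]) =[-911,-329,-81/2,436,710, 925, 980 ]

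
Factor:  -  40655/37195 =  - 43^( - 1) *47^1 = -  47/43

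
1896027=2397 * 791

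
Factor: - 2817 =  - 3^2*313^1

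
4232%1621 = 990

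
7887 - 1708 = 6179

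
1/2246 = 1/2246 = 0.00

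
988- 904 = 84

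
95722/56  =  47861/28=1709.32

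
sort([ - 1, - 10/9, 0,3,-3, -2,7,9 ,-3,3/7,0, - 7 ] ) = [-7, - 3, - 3,-2, - 10/9, - 1,0,0, 3/7,3,  7, 9] 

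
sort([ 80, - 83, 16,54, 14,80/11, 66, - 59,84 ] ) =[ - 83,-59 , 80/11, 14, 16,54,66,80, 84] 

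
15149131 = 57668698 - 42519567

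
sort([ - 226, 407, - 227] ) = [ - 227, - 226,407]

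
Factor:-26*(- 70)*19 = 2^2*5^1* 7^1*  13^1 * 19^1 = 34580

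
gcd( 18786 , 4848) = 606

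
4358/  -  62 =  - 71 + 22/31=- 70.29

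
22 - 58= - 36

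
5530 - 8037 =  - 2507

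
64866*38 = 2464908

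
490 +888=1378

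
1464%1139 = 325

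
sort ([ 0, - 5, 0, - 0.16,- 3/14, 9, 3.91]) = [ - 5, - 3/14,-0.16, 0, 0, 3.91, 9 ]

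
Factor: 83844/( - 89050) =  - 2^1*3^2 *5^( - 2)*13^( - 1) * 17^1 = -306/325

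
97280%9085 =6430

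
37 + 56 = 93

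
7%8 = 7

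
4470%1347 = 429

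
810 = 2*405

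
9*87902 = 791118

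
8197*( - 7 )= - 57379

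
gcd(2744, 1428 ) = 28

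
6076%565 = 426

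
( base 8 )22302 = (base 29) B5E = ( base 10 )9410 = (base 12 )5542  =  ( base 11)7085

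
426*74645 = 31798770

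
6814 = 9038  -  2224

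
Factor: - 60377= - 173^1*349^1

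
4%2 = 0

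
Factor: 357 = 3^1  *7^1 * 17^1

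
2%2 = 0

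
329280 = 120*2744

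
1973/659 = 1973/659=2.99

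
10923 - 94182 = -83259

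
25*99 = 2475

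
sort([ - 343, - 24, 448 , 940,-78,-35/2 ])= [ -343, - 78, -24,-35/2, 448, 940 ] 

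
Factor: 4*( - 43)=- 172= -2^2*43^1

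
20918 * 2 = 41836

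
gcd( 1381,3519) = 1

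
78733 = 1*78733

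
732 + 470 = 1202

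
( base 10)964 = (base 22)1LI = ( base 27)18j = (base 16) 3C4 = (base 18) 2HA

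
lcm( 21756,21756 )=21756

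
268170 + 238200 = 506370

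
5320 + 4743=10063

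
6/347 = 6/347 = 0.02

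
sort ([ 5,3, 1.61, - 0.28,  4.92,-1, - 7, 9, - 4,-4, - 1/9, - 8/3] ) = [ - 7, - 4, - 4,- 8/3, - 1, - 0.28, - 1/9,1.61, 3,4.92,  5,  9]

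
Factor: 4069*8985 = 3^1*5^1 *13^1*313^1*599^1  =  36559965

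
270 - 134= 136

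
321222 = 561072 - 239850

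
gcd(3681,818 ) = 409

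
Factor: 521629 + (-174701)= 346928 = 2^4 * 21683^1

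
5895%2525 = 845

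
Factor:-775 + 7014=17^1*367^1 = 6239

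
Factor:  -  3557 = - 3557^1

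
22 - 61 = - 39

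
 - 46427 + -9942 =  - 56369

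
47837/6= 7972 + 5/6 = 7972.83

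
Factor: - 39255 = -3^1* 5^1*2617^1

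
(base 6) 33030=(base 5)121204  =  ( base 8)10712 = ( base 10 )4554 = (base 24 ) 7li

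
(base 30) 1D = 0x2B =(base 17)29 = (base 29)1E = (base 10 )43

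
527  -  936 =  - 409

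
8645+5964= 14609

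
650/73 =650/73 = 8.90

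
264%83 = 15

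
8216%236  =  192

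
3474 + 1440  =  4914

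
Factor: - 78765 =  - 3^1 *5^1*59^1*89^1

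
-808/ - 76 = 10  +  12/19 = 10.63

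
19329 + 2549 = 21878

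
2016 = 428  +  1588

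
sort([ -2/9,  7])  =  [ - 2/9, 7] 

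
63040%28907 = 5226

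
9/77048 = 9/77048= 0.00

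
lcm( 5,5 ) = 5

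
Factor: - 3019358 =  - 2^1*139^1*10861^1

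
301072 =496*607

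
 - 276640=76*( - 3640)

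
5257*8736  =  45925152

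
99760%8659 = 4511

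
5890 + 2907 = 8797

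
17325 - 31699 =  - 14374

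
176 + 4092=4268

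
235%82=71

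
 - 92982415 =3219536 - 96201951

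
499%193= 113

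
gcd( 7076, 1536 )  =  4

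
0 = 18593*0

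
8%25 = 8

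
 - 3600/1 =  - 3600=- 3600.00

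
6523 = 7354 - 831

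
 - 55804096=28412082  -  84216178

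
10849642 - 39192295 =-28342653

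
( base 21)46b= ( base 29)27G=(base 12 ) 1125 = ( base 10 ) 1901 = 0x76D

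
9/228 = 3/76 =0.04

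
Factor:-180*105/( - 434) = 2^1*3^3*5^2*31^( - 1)= 1350/31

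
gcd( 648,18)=18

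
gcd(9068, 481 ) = 1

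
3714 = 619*6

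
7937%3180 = 1577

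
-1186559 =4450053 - 5636612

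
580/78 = 7  +  17/39 =7.44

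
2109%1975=134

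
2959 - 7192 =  -4233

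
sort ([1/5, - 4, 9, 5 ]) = [-4,1/5, 5,9]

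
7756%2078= 1522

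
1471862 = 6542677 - 5070815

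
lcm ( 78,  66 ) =858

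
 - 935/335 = -3 + 14/67 = - 2.79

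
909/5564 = 909/5564 = 0.16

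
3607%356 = 47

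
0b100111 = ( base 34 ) 15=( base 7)54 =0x27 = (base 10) 39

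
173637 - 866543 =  - 692906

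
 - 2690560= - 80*33632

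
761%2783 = 761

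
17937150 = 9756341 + 8180809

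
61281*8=490248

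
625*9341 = 5838125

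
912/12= 76 = 76.00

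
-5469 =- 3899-1570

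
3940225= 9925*397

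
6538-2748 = 3790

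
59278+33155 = 92433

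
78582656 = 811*96896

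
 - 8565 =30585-39150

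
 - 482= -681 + 199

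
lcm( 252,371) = 13356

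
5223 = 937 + 4286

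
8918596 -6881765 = 2036831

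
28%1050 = 28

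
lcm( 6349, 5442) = 38094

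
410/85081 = 410/85081=0.00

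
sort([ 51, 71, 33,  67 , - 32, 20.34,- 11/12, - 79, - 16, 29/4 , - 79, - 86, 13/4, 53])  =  [-86, - 79, - 79,-32, - 16, - 11/12, 13/4, 29/4,20.34, 33, 51, 53,67,71 ] 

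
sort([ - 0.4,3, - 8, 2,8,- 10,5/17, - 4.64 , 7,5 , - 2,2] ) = [-10, - 8, - 4.64, - 2, - 0.4,5/17, 2,2 , 3,5, 7,8 ] 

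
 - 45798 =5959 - 51757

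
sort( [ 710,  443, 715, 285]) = [ 285, 443, 710,715] 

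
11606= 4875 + 6731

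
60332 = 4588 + 55744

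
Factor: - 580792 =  - 2^3 * 19^1*3821^1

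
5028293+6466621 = 11494914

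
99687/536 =185 + 527/536 =185.98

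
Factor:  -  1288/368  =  -7/2=- 2^( - 1)*7^1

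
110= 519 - 409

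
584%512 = 72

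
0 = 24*0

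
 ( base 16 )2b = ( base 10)43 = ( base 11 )3A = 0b101011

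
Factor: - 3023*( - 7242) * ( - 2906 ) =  - 2^2*3^1*17^1*71^1*1453^1*3023^1  =  - 63619796796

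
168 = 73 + 95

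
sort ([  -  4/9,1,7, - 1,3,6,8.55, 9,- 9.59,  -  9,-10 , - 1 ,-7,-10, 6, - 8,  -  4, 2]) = [ - 10,-10,  -  9.59, - 9, - 8, - 7 , - 4, -1, - 1, - 4/9,1,2,3, 6,6,7, 8.55, 9]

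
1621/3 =540 + 1/3 = 540.33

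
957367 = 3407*281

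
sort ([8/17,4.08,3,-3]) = [ - 3,8/17,3,4.08]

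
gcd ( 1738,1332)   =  2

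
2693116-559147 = 2133969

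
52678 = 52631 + 47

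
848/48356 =212/12089 = 0.02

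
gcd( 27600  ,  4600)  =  4600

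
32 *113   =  3616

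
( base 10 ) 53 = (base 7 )104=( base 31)1M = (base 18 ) 2h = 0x35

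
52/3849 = 52/3849 = 0.01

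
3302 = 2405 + 897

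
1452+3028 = 4480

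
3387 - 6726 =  - 3339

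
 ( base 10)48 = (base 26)1M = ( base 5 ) 143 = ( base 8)60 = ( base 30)1I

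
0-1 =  - 1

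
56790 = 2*28395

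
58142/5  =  11628 + 2/5 = 11628.40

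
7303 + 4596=11899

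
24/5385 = 8/1795= 0.00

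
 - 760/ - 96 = 95/12 = 7.92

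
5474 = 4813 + 661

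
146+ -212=  -  66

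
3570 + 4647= 8217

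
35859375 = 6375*5625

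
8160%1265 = 570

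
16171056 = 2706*5976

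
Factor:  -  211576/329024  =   - 2^(- 3)*97^(- 1 )*499^1 = - 499/776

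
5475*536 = 2934600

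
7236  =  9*804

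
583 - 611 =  - 28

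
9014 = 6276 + 2738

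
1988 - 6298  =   - 4310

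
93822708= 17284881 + 76537827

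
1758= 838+920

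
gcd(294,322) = 14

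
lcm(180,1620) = 1620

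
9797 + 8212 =18009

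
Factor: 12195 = 3^2*5^1*271^1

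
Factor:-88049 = -13^2*521^1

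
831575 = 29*28675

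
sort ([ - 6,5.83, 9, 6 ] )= [ -6,5.83,6,9 ] 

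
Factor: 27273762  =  2^1*3^2*109^1*13901^1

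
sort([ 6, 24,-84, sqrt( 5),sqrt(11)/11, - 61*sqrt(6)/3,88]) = [ - 84, - 61*sqrt (6)/3,sqrt(11)/11,  sqrt( 5), 6,24, 88]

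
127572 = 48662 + 78910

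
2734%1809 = 925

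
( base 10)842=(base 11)6A6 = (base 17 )2F9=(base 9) 1135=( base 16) 34a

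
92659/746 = 92659/746 = 124.21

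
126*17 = 2142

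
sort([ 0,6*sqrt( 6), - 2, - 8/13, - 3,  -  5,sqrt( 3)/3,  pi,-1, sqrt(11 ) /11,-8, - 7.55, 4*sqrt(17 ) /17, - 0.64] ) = [- 8, - 7.55, - 5, - 3,-2,-1,-0.64 ,-8/13,0, sqrt(11 ) /11,  sqrt( 3 )/3, 4*sqrt(17 ) /17,  pi,  6*sqrt(6)]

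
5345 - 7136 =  - 1791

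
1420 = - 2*( - 710 ) 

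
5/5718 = 5/5718 = 0.00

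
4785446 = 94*50909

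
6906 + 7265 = 14171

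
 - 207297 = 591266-798563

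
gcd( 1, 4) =1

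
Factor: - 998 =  - 2^1*499^1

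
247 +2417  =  2664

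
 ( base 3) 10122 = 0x62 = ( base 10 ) 98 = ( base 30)38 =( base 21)4E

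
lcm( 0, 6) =0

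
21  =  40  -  19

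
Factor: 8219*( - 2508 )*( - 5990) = 123473379480 = 2^3*3^1 *5^1*11^1*19^1*599^1*8219^1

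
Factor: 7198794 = 2^1*3^4*37^1*1201^1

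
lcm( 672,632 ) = 53088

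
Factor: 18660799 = 269^1*69371^1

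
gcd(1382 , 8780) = 2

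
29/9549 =29/9549 = 0.00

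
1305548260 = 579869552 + 725678708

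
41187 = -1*( - 41187) 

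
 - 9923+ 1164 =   -  8759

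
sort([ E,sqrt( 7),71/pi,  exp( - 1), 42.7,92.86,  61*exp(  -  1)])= [ exp( - 1 ),sqrt (7),E,61*exp(-1),71/pi,  42.7,92.86] 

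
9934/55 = 9934/55 = 180.62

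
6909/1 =6909= 6909.00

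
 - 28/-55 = 28/55 = 0.51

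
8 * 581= 4648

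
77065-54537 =22528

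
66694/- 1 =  - 66694/1= - 66694.00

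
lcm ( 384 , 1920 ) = 1920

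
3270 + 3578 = 6848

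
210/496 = 105/248 =0.42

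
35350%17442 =466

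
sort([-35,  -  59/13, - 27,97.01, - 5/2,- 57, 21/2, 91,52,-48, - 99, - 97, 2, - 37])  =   [-99,-97, - 57, - 48, -37 ,-35,-27,-59/13,-5/2, 2,21/2,52,91, 97.01 ] 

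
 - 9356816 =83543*( - 112)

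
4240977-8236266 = - 3995289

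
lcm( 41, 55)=2255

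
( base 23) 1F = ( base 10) 38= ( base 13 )2c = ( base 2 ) 100110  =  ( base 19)20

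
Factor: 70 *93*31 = 201810  =  2^1*3^1*5^1*7^1 * 31^2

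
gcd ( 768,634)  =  2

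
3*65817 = 197451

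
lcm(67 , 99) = 6633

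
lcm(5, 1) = 5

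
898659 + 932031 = 1830690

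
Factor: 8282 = 2^1*41^1*101^1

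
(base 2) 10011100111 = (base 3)1201111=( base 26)1m7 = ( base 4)103213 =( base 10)1255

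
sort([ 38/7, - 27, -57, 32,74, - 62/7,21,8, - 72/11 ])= [ - 57, -27, - 62/7, - 72/11,38/7  ,  8 , 21,32, 74]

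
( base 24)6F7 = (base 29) 4fo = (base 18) BE7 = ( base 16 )EEF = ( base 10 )3823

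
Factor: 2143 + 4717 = 2^2*5^1*7^3 = 6860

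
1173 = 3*391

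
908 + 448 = 1356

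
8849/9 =8849/9 = 983.22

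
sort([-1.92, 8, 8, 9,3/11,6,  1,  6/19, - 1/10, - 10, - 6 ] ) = [ - 10, - 6, - 1.92, - 1/10,  3/11,6/19, 1, 6, 8,8, 9 ]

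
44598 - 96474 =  - 51876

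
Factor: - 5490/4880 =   -  9/8 = - 2^( - 3)*3^2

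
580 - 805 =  - 225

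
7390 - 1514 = 5876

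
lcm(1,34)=34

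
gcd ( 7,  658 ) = 7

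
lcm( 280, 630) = 2520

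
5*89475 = 447375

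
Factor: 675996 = 2^2*3^1*56333^1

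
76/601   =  76/601=0.13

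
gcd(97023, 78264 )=3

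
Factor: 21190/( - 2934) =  - 65/9=- 3^( - 2 )*5^1*13^1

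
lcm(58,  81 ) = 4698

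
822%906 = 822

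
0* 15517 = 0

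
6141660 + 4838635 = 10980295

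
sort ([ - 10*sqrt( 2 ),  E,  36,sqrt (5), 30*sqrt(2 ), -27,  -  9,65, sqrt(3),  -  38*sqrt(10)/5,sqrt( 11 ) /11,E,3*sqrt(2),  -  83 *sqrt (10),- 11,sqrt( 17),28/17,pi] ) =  [ - 83 * sqrt( 10), - 27, - 38 * sqrt(10) /5, - 10*sqrt(2), - 11, - 9,sqrt(11 )/11, 28/17,sqrt (3), sqrt( 5),E,E,pi,sqrt( 17),3*sqrt(2),36,30*sqrt(2), 65 ] 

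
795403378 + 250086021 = 1045489399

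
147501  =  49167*3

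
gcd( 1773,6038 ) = 1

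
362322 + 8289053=8651375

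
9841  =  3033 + 6808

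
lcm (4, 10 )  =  20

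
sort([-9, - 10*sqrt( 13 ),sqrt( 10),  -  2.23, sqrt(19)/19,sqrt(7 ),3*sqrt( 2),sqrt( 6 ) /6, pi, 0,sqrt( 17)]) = [ - 10*sqrt( 13 ), -9, - 2.23,0,sqrt( 19)/19 , sqrt( 6)/6,sqrt(7),pi, sqrt (10),sqrt( 17), 3*sqrt( 2)] 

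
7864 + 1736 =9600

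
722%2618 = 722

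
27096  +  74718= 101814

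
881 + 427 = 1308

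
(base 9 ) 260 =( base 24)90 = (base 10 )216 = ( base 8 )330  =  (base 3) 22000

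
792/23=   792/23 = 34.43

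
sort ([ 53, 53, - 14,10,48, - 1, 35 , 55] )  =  [ - 14,- 1, 10 , 35, 48,53 , 53 , 55 ]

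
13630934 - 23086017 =-9455083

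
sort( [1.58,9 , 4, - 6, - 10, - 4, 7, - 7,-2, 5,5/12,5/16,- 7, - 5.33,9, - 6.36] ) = [-10, - 7,  -  7, - 6.36, - 6, - 5.33 , - 4,-2, 5/16,  5/12,1.58,4, 5,7, 9,9]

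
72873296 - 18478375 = 54394921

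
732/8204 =183/2051  =  0.09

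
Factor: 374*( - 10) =-3740 = - 2^2*5^1*11^1* 17^1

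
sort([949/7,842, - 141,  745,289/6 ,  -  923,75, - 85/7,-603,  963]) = [ - 923 , - 603, - 141, - 85/7, 289/6 , 75,  949/7,745, 842, 963] 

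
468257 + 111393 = 579650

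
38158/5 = 38158/5 = 7631.60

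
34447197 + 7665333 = 42112530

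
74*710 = 52540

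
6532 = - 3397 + 9929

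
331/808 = 331/808 = 0.41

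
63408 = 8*7926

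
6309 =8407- 2098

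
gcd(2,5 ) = 1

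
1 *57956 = 57956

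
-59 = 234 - 293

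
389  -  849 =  - 460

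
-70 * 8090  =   - 566300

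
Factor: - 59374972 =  - 2^2*14843743^1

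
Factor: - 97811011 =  - 9857^1*9923^1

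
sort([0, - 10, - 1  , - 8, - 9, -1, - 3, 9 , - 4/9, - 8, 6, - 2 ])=[ - 10, - 9,-8, - 8,-3, -2,-1, - 1, - 4/9,0,6,9 ]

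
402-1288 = - 886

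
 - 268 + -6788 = - 7056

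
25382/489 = 51 + 443/489 = 51.91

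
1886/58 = 943/29 = 32.52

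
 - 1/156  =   - 1/156 = - 0.01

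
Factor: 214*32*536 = 3670528= 2^9 * 67^1*107^1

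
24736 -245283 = -220547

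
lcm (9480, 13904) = 208560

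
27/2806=27/2806  =  0.01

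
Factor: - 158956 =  -2^2*7^2*811^1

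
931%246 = 193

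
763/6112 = 763/6112 = 0.12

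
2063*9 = 18567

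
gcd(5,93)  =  1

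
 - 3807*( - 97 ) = 369279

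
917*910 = 834470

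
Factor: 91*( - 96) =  - 8736  =  - 2^5*3^1*7^1*13^1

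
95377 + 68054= 163431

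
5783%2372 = 1039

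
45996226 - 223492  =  45772734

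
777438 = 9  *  86382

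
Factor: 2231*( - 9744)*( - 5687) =2^4*3^1 * 7^1*11^2*23^1 *29^1*47^1*97^1 = 123628919568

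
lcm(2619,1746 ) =5238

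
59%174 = 59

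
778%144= 58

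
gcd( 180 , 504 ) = 36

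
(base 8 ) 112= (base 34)26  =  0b1001010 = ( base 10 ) 74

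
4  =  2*2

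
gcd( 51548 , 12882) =2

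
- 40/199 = -1+159/199=-0.20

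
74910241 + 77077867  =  151988108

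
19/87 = 19/87 =0.22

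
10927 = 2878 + 8049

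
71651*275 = 19704025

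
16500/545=3300/109= 30.28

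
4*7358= 29432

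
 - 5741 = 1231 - 6972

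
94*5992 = 563248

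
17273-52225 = -34952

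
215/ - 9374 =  - 1 + 213/218 = - 0.02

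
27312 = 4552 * 6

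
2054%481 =130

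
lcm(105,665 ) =1995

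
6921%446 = 231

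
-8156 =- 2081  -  6075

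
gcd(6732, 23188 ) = 748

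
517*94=48598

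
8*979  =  7832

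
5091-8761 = -3670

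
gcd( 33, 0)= 33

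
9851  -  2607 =7244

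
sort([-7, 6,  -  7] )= [  -  7,-7, 6]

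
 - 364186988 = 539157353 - 903344341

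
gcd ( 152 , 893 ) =19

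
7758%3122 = 1514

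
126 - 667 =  - 541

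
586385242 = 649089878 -62704636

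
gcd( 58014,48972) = 66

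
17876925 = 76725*233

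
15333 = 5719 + 9614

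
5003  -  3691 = 1312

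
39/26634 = 13/8878=0.00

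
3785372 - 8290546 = -4505174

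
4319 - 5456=  -  1137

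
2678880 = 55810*48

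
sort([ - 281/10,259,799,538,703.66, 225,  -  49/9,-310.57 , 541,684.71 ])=[ - 310.57,-281/10, - 49/9,225,259,  538, 541,684.71 , 703.66 , 799 ]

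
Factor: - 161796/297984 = -2^( - 8) * 139^1 = -139/256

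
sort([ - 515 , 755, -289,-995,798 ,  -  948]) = [ - 995,-948, - 515,-289, 755, 798 ]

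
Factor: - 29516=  -2^2*  47^1*157^1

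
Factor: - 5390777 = -7^1*770111^1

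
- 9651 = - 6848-2803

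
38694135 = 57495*673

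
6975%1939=1158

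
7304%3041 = 1222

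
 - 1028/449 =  - 1028/449  =  - 2.29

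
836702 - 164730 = 671972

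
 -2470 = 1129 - 3599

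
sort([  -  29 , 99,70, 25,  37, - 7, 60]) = [-29 , - 7, 25,37, 60, 70, 99] 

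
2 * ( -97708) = -195416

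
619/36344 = 619/36344 = 0.02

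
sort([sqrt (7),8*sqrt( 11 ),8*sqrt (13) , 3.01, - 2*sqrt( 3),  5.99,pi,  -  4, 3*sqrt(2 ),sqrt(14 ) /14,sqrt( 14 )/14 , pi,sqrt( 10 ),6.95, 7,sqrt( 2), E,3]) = [ - 4, - 2*sqrt( 3 ),sqrt( 14)/14, sqrt(14)/14,sqrt( 2 ) , sqrt( 7 ),E,3,3.01,pi,pi,sqrt ( 10),3*sqrt (2 ),5.99,6.95,7 , 8*sqrt( 11),8*sqrt(13 )]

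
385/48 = 385/48 = 8.02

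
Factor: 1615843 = 1615843^1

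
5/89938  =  5/89938  =  0.00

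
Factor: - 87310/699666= - 3^ (-1)*5^1*11^( - 1 )*8731^1 * 10601^ ( - 1) = -43655/349833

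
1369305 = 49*27945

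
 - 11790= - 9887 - 1903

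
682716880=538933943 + 143782937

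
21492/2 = 10746= 10746.00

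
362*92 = 33304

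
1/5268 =1/5268 = 0.00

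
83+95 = 178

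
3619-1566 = 2053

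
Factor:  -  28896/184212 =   -  2^3*3^(-1)*17^( - 1 ) = - 8/51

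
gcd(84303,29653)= 1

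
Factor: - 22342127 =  - 22342127^1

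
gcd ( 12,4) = 4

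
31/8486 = 31/8486 =0.00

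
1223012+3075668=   4298680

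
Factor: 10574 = 2^1 *17^1 * 311^1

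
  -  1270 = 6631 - 7901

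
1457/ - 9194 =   -  1457/9194 = -0.16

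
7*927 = 6489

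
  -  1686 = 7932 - 9618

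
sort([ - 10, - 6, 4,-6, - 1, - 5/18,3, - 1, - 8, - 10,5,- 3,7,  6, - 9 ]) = [ - 10, - 10, -9, - 8, - 6, - 6, -3 , - 1, - 1,  -  5/18,3 , 4,  5, 6, 7]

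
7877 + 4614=12491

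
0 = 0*82287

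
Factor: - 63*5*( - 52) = 16380  =  2^2 * 3^2*5^1*7^1*13^1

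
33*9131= 301323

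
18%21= 18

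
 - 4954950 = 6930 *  (-715 ) 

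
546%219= 108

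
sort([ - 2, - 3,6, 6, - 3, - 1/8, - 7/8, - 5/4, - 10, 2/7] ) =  [ - 10, - 3, - 3, - 2, - 5/4,-7/8, - 1/8,2/7, 6, 6] 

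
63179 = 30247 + 32932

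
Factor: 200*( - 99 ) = - 19800 = - 2^3*3^2*5^2*11^1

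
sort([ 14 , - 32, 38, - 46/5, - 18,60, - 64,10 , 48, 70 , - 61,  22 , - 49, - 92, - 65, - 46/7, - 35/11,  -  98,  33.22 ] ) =[ - 98,-92, - 65, - 64, - 61, - 49,- 32,-18, - 46/5, - 46/7,  -  35/11,  10, 14,22, 33.22,  38,48 , 60,70 ] 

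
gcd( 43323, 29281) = 7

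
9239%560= 279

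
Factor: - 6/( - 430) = 3^1*5^ ( - 1)*43^(-1)= 3/215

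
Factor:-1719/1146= - 2^( - 1)*3^1 = - 3/2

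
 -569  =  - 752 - - 183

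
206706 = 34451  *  6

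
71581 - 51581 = 20000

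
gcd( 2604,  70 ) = 14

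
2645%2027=618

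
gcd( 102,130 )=2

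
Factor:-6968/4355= -2^3 * 5^(-1 ) = - 8/5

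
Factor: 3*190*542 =308940= 2^2*3^1*5^1*19^1*271^1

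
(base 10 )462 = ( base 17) 1a3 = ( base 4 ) 13032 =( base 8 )716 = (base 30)FC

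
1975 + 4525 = 6500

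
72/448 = 9/56 = 0.16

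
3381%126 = 105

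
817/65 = 12 + 37/65 = 12.57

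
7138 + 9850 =16988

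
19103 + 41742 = 60845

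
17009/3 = 5669 + 2/3 = 5669.67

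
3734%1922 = 1812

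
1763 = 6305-4542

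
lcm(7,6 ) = 42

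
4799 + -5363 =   -  564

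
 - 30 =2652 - 2682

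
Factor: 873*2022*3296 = 5818118976 = 2^6*3^3*97^1*103^1*337^1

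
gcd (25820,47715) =5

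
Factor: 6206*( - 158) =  - 980548 = - 2^2 * 29^1*79^1*107^1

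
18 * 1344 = 24192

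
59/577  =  59/577 = 0.10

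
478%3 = 1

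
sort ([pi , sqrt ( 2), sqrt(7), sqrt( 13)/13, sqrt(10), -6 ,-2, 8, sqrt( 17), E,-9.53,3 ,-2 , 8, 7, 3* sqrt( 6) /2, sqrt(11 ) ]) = [ - 9.53,-6 , - 2, - 2,sqrt( 13) /13,sqrt(2)  ,  sqrt( 7),E,  3, pi, sqrt(10),sqrt(11),3*sqrt( 6)/2,  sqrt( 17),7, 8 , 8]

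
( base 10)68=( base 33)22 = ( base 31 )26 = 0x44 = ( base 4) 1010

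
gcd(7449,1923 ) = 3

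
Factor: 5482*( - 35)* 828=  - 158868360 = -  2^3*3^2*5^1 * 7^1 * 23^1*2741^1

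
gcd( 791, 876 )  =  1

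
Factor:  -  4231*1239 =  - 5242209 = - 3^1  *  7^1  *  59^1 * 4231^1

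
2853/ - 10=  - 2853/10 = -  285.30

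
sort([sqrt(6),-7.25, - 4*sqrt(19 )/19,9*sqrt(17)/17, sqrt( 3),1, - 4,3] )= [-7.25, - 4, - 4*sqrt( 19 )/19,1,sqrt(3 ),9*sqrt( 17)/17, sqrt (6 ), 3]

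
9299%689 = 342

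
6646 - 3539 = 3107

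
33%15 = 3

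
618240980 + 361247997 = 979488977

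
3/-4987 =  - 1 + 4984/4987 = - 0.00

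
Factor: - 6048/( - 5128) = 2^2*3^3*7^1*641^( - 1) = 756/641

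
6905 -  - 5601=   12506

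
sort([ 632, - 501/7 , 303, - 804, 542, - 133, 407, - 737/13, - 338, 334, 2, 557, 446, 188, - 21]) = [ - 804,- 338,-133,-501/7, - 737/13, - 21,2,  188, 303,334, 407,446, 542, 557, 632]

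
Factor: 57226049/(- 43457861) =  - 383^ ( - 1)*113467^( - 1)*57226049^1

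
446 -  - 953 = 1399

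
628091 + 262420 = 890511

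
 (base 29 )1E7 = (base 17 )45D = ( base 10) 1254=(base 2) 10011100110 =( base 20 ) 32E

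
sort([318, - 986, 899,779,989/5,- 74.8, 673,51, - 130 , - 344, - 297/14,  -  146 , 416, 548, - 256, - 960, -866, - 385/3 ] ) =[ - 986, - 960, - 866, - 344, - 256,  -  146, -130 ,  -  385/3, - 74.8, - 297/14, 51, 989/5, 318, 416,  548, 673 , 779, 899]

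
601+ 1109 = 1710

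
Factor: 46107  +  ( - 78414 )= -32307 = - 3^1 * 11^2*89^1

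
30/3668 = 15/1834 = 0.01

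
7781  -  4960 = 2821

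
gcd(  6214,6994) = 26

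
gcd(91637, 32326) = 7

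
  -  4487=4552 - 9039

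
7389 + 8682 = 16071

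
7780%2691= 2398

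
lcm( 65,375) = 4875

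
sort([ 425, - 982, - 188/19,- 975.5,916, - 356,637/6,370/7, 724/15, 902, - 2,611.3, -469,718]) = [-982, - 975.5, -469, - 356, - 188/19, - 2,724/15, 370/7, 637/6,425,611.3,718, 902, 916 ] 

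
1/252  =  1/252 = 0.00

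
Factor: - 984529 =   -  7^1*13^1 * 31^1*349^1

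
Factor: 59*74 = 4366 = 2^1*37^1*59^1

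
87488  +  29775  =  117263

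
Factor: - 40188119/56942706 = - 2^( - 1)*3^(  -  1)*17^1 * 191^1*239^(  -  1 ) * 12377^1*39709^ ( - 1) 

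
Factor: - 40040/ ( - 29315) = 2^3 * 7^1* 41^(  -  1 ) = 56/41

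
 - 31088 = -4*7772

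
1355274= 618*2193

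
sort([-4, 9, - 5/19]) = [ - 4, - 5/19, 9]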